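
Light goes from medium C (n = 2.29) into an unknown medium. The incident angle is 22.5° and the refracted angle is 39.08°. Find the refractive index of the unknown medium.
n₂ = n₁·sin θ₁ / sin θ₂ = 1.39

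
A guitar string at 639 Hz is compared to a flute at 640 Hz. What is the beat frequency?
1 Hz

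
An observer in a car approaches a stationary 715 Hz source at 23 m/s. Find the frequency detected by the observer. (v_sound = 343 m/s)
f_obs = f·(v + v_o)/v = 762.9 Hz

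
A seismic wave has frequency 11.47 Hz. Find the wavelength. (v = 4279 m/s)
λ = v/f = 373.1 m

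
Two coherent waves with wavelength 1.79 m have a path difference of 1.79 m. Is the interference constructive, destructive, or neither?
constructive — path difference = 1λ, a whole number of wavelengths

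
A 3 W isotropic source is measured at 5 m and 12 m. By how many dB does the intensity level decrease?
Δβ = 20·log₁₀(r₂/r₁) = 7.604 dB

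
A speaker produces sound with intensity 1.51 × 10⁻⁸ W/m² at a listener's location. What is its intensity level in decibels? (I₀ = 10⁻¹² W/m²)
β = 10·log₁₀(I/I₀) = 41.79 dB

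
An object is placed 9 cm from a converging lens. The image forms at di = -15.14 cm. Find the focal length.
1/f = 1/do + 1/di → f = 22.19 cm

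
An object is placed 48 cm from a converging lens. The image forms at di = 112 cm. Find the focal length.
1/f = 1/do + 1/di → f = 33.6 cm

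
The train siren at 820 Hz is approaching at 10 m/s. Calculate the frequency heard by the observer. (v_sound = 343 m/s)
f_obs = f·v/(v − v_s) = 844.6 Hz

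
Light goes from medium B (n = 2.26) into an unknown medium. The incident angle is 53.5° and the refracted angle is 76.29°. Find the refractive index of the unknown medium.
n₂ = n₁·sin θ₁ / sin θ₂ = 1.87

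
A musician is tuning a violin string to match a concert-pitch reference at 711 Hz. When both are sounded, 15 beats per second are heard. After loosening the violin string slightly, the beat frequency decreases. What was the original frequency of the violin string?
726 Hz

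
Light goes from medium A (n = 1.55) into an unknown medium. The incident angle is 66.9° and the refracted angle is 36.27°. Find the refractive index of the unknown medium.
n₂ = n₁·sin θ₁ / sin θ₂ = 2.41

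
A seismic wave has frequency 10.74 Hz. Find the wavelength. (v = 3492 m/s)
λ = v/f = 325.1 m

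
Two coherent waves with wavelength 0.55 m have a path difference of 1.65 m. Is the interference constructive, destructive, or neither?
constructive — path difference = 3λ, a whole number of wavelengths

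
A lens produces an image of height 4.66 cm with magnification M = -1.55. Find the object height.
ho = |hi|/|M| = 3.006 cm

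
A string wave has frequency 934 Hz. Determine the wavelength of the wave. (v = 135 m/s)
λ = v/f = 0.1445 m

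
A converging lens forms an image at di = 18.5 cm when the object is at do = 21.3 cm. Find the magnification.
M = −di/do = -0.8685 (inverted image)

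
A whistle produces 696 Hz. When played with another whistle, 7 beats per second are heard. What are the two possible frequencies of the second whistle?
f₂ = 696 ± 7 Hz → 703 Hz or 689 Hz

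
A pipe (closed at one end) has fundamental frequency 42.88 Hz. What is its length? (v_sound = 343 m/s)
L = v/(4f₁) = 2 m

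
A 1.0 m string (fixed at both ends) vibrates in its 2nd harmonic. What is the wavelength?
λₙ = 2L/n = 1 m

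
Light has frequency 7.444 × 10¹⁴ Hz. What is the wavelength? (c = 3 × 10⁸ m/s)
λ = c/f = 403 nm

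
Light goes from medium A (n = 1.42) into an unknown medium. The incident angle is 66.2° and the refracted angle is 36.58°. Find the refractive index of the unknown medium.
n₂ = n₁·sin θ₁ / sin θ₂ = 2.18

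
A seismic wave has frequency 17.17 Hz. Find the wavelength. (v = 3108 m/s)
λ = v/f = 181 m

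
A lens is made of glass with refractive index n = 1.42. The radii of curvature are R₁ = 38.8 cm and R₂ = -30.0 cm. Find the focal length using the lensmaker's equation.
1/f = (n − 1)(1/R₁ − 1/R₂) → f = 40.28 cm (converging lens)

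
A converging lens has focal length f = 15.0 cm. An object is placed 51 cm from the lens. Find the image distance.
1/di = 1/f − 1/do → di = 21.25 cm (real image)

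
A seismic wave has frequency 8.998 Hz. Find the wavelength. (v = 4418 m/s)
λ = v/f = 491 m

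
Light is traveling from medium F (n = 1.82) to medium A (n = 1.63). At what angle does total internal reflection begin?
θc = arcsin(n₂/n₁) = 63.59°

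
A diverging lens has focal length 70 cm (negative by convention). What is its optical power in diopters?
P = 1/f = -1.429 D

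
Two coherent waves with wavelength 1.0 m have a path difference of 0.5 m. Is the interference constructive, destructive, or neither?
destructive — path difference = 0.5λ, an odd multiple of λ/2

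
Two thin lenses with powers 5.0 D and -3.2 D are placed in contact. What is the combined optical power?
P_total = P₁ + P₂ = 1.8 D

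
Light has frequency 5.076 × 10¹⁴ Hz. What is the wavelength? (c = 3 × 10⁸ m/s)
λ = c/f = 591 nm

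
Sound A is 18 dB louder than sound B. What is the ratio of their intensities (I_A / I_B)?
I_A/I_B = 10^(Δβ/10) = 63.1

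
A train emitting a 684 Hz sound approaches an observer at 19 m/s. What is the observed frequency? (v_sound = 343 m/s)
f_obs = f·v/(v − v_s) = 724.1 Hz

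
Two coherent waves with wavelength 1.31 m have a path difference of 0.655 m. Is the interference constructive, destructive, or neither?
destructive — path difference = 0.5λ, an odd multiple of λ/2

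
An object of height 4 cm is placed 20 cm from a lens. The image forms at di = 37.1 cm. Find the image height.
hi = (-di/do) × ho = -7.42 cm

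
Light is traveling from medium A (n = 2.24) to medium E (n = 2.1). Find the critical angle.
θc = arcsin(n₂/n₁) = 69.64°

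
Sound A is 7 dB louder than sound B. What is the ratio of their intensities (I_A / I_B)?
I_A/I_B = 10^(Δβ/10) = 5.012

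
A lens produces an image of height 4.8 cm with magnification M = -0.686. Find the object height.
ho = |hi|/|M| = 6.997 cm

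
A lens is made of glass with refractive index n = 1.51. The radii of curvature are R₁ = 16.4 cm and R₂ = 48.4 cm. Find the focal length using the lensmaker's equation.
1/f = (n − 1)(1/R₁ − 1/R₂) → f = 48.64 cm (converging lens)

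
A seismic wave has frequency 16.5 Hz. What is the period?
T = 1/f = 0.06061 s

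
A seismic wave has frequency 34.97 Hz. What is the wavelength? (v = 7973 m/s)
λ = v/f = 228 m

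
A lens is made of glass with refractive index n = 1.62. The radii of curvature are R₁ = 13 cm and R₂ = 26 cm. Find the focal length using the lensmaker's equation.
1/f = (n − 1)(1/R₁ − 1/R₂) → f = 41.94 cm (converging lens)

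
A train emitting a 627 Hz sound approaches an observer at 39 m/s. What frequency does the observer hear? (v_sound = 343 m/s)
f_obs = f·v/(v − v_s) = 707.4 Hz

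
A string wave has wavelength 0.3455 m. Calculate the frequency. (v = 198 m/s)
f = v/λ = 573.1 Hz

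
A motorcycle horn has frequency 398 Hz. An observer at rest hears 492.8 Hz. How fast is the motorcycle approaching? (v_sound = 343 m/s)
v_s = v·(1 − f/f_obs) = 65.98 m/s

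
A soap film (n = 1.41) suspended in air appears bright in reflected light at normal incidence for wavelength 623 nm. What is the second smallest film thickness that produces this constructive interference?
2nt = (m − ½)λ with m = 2 → t = (m − ½)λ/(2n) = 331.4 nm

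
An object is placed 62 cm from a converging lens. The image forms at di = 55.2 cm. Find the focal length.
1/f = 1/do + 1/di → f = 29.2 cm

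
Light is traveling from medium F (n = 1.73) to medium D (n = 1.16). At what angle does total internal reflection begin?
θc = arcsin(n₂/n₁) = 42.11°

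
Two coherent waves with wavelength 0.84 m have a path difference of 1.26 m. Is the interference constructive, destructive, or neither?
destructive — path difference = 1.5λ, an odd multiple of λ/2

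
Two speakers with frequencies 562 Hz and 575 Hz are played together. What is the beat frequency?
13 Hz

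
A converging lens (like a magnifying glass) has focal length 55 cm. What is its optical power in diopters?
P = 1/f = 1.818 D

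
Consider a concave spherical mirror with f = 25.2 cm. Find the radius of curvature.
R = 2|f| = 50.4 cm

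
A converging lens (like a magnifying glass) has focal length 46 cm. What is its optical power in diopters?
P = 1/f = 2.174 D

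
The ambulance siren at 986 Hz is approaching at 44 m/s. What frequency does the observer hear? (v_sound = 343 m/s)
f_obs = f·v/(v − v_s) = 1131 Hz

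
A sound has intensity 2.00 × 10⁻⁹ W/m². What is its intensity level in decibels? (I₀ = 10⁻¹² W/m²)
β = 10·log₁₀(I/I₀) = 33.01 dB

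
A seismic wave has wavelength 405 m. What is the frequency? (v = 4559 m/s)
f = v/λ = 11.26 Hz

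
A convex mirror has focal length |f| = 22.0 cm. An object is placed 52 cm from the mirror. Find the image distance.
f = −22.0 cm (convex); 1/di = 1/f − 1/do → di = -15.46 cm (virtual image, behind mirror)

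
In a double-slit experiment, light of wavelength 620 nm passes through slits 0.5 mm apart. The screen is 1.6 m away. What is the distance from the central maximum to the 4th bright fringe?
y = mλL/d = 7.936 mm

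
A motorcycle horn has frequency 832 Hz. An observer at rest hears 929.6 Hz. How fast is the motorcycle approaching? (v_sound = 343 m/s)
v_s = v·(1 − f/f_obs) = 36.01 m/s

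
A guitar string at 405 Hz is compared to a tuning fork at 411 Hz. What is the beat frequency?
6 Hz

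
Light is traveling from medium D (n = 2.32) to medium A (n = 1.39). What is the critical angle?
θc = arcsin(n₂/n₁) = 36.81°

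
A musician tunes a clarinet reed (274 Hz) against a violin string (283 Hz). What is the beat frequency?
9 Hz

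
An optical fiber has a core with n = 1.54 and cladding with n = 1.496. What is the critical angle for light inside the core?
θc = arcsin(n_cladding/n_core) = 76.27°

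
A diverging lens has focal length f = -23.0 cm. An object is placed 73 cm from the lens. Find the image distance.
1/di = 1/f − 1/do → di = -17.49 cm (virtual image)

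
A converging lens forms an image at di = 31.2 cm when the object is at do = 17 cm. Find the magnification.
M = −di/do = -1.835 (inverted image)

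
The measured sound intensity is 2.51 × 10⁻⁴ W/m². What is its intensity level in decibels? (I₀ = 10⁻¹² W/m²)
β = 10·log₁₀(I/I₀) = 84 dB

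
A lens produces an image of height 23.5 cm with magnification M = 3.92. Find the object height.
ho = |hi|/|M| = 5.995 cm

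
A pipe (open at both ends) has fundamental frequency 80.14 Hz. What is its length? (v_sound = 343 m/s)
L = v/(2f₁) = 2.14 m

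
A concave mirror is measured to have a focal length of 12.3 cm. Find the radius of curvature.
R = 2|f| = 24.6 cm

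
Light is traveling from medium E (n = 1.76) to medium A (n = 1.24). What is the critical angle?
θc = arcsin(n₂/n₁) = 44.79°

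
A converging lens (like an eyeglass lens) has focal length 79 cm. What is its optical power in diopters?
P = 1/f = 1.266 D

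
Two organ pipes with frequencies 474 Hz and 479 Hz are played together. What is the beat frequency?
5 Hz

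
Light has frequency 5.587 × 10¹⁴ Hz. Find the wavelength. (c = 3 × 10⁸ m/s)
λ = c/f = 537 nm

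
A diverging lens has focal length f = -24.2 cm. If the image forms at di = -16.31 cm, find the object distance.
1/do = 1/f − 1/di → do = 50.03 cm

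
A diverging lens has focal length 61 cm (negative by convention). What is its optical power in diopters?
P = 1/f = -1.639 D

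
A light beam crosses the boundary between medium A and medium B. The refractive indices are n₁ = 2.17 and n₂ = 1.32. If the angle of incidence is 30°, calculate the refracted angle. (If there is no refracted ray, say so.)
sin θ₂ = (n₁/n₂)·sin θ₁ = 0.822 → θ₂ = 55.28°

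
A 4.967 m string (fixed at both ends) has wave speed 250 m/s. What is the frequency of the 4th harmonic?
fₙ = nv/(2L) = 100.7 Hz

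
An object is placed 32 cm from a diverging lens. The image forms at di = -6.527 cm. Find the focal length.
1/f = 1/do + 1/di → f = -8.199 cm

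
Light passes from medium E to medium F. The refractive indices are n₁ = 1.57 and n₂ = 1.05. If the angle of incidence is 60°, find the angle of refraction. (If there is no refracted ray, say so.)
sin θ₂ = (n₁/n₂)·sin θ₁ = 1.295 > 1, so there is no refracted ray — the light undergoes total internal reflection.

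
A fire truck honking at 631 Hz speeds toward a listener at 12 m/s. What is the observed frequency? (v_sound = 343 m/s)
f_obs = f·v/(v − v_s) = 653.9 Hz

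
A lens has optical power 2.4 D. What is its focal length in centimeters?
f = 1/P = 41.67 cm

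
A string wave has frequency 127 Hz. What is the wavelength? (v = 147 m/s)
λ = v/f = 1.157 m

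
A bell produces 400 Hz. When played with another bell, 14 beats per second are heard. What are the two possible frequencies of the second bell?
f₂ = 400 ± 14 Hz → 414 Hz or 386 Hz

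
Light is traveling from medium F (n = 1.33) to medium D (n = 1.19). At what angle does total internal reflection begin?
θc = arcsin(n₂/n₁) = 63.47°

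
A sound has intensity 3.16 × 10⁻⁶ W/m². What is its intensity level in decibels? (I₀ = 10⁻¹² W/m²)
β = 10·log₁₀(I/I₀) = 65 dB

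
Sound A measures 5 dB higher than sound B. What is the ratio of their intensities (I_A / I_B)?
I_A/I_B = 10^(Δβ/10) = 3.162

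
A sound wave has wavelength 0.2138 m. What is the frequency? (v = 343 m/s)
f = v/λ = 1604 Hz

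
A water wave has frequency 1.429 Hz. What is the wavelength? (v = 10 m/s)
λ = v/f = 6.998 m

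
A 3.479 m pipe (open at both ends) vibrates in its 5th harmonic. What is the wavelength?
λₙ = 2L/n = 1.392 m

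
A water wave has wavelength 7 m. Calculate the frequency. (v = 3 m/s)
f = v/λ = 0.4286 Hz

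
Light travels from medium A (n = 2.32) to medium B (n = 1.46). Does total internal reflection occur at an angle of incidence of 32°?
θc = arcsin(n₂/n₁) = 39°; 32° < θc, so no — the ray refracts.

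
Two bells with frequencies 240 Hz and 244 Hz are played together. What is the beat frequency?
4 Hz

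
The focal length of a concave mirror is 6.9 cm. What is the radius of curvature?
R = 2|f| = 13.8 cm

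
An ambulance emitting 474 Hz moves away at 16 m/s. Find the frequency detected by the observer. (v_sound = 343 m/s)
f_obs = f·v/(v + v_s) = 452.9 Hz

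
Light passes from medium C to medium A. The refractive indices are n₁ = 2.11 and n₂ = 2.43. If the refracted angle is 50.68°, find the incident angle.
sin θ₁ = (n₂/n₁)·sin θ₂ → θ₁ = 62.99°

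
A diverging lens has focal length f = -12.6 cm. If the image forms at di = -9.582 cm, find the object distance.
1/do = 1/f − 1/di → do = 40 cm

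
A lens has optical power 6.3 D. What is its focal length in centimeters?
f = 1/P = 15.87 cm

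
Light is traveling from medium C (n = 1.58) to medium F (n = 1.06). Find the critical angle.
θc = arcsin(n₂/n₁) = 42.14°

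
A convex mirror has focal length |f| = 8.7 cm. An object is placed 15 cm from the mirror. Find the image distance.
f = −8.7 cm (convex); 1/di = 1/f − 1/do → di = -5.506 cm (virtual image, behind mirror)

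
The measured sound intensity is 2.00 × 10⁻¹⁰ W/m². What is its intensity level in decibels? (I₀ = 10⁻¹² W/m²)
β = 10·log₁₀(I/I₀) = 23.01 dB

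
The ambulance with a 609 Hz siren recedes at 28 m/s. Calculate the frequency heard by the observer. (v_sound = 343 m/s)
f_obs = f·v/(v + v_s) = 563 Hz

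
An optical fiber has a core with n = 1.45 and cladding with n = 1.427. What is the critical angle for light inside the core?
θc = arcsin(n_cladding/n_core) = 79.78°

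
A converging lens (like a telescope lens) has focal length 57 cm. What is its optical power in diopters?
P = 1/f = 1.754 D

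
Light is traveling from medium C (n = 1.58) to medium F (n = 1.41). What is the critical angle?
θc = arcsin(n₂/n₁) = 63.18°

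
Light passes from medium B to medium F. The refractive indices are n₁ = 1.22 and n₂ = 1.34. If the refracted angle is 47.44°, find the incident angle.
sin θ₁ = (n₂/n₁)·sin θ₂ → θ₁ = 54°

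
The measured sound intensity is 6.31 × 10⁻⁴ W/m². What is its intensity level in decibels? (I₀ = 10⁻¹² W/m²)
β = 10·log₁₀(I/I₀) = 88 dB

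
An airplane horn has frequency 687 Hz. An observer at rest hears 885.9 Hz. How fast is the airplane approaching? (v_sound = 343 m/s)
v_s = v·(1 − f/f_obs) = 77.01 m/s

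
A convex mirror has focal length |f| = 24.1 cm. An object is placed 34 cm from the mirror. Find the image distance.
f = −24.1 cm (convex); 1/di = 1/f − 1/do → di = -14.1 cm (virtual image, behind mirror)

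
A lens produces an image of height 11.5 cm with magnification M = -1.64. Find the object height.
ho = |hi|/|M| = 7.012 cm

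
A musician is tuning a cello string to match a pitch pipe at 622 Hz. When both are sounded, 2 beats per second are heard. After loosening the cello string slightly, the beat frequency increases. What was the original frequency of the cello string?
620 Hz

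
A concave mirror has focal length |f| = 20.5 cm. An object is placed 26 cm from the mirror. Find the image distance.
f = +20.5 cm (concave); 1/di = 1/f − 1/do → di = 96.91 cm (real image, in front of mirror)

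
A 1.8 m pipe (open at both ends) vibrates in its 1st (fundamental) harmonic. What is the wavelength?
λₙ = 2L/n = 3.6 m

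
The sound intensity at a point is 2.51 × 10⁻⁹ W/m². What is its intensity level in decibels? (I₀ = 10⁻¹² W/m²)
β = 10·log₁₀(I/I₀) = 34 dB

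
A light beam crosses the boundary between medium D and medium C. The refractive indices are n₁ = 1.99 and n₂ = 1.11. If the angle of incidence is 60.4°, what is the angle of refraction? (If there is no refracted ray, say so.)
sin θ₂ = (n₁/n₂)·sin θ₁ = 1.559 > 1, so there is no refracted ray — the light undergoes total internal reflection.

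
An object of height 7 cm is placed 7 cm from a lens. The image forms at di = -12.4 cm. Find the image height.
hi = (-di/do) × ho = 12.4 cm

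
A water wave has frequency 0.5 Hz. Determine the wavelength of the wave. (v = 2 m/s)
λ = v/f = 4 m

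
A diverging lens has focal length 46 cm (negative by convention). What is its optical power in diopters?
P = 1/f = -2.174 D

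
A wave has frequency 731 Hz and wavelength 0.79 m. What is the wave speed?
v = fλ = 577.5 m/s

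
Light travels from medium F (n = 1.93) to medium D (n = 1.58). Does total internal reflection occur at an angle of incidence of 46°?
θc = arcsin(n₂/n₁) = 54.95°; 46° < θc, so no — the ray refracts.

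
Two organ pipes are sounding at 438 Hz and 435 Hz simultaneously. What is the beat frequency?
3 Hz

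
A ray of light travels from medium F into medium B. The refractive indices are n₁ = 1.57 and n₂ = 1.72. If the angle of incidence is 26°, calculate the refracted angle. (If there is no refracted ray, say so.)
sin θ₂ = (n₁/n₂)·sin θ₁ = 0.4001 → θ₂ = 23.59°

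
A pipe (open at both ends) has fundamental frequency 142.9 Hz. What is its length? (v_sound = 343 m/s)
L = v/(2f₁) = 1.2 m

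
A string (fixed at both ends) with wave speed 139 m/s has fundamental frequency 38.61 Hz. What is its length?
L = v/(2f₁) = 1.8 m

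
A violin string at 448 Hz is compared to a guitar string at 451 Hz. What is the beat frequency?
3 Hz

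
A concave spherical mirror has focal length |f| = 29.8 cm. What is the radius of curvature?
R = 2|f| = 59.6 cm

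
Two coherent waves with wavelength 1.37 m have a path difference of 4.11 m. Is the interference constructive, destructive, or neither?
constructive — path difference = 3λ, a whole number of wavelengths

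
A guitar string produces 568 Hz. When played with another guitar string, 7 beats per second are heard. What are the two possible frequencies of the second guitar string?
f₂ = 568 ± 7 Hz → 575 Hz or 561 Hz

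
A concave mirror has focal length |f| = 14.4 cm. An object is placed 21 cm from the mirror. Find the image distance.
f = +14.4 cm (concave); 1/di = 1/f − 1/do → di = 45.82 cm (real image, in front of mirror)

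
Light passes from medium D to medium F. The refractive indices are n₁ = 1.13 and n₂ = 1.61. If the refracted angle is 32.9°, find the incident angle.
sin θ₁ = (n₂/n₁)·sin θ₂ → θ₁ = 50.71°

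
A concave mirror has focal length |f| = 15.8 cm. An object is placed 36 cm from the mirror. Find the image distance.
f = +15.8 cm (concave); 1/di = 1/f − 1/do → di = 28.16 cm (real image, in front of mirror)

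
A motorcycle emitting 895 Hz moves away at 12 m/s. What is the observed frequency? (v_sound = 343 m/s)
f_obs = f·v/(v + v_s) = 864.7 Hz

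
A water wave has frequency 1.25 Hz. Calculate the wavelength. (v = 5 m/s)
λ = v/f = 4 m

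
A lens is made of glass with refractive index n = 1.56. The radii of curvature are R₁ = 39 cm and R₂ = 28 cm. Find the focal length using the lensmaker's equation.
1/f = (n − 1)(1/R₁ − 1/R₂) → f = -177.3 cm (diverging lens)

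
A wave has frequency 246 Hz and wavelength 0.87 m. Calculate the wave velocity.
v = fλ = 214 m/s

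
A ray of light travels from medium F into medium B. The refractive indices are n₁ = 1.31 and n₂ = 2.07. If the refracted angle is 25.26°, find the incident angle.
sin θ₁ = (n₂/n₁)·sin θ₂ → θ₁ = 42.4°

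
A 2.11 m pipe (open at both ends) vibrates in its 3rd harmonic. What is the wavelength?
λₙ = 2L/n = 1.407 m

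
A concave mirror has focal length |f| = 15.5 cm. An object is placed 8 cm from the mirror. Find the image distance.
f = +15.5 cm (concave); 1/di = 1/f − 1/do → di = -16.53 cm (virtual image, behind mirror)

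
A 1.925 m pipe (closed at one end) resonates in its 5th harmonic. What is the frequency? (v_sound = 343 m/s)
fₙ = nv/(4L) = 222.7 Hz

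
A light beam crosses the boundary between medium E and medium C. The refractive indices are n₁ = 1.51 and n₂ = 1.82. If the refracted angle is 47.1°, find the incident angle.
sin θ₁ = (n₂/n₁)·sin θ₂ → θ₁ = 62°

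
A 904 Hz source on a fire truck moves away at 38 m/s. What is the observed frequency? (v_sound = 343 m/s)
f_obs = f·v/(v + v_s) = 813.8 Hz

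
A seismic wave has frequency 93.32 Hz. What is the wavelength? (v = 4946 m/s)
λ = v/f = 53 m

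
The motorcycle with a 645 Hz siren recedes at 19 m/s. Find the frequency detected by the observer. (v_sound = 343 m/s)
f_obs = f·v/(v + v_s) = 611.1 Hz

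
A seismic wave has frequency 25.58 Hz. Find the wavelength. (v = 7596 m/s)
λ = v/f = 297 m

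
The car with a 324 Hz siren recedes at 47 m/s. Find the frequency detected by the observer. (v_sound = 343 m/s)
f_obs = f·v/(v + v_s) = 285 Hz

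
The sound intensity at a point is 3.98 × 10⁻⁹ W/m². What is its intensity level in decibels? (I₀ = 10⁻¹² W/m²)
β = 10·log₁₀(I/I₀) = 36 dB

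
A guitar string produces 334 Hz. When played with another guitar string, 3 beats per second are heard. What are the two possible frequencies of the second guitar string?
f₂ = 334 ± 3 Hz → 337 Hz or 331 Hz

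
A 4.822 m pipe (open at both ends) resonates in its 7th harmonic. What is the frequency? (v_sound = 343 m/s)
fₙ = nv/(2L) = 249 Hz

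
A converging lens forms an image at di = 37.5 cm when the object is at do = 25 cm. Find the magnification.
M = −di/do = -1.5 (inverted image)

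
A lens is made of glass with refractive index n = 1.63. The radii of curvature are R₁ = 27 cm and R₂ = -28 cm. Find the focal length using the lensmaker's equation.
1/f = (n − 1)(1/R₁ − 1/R₂) → f = 21.82 cm (converging lens)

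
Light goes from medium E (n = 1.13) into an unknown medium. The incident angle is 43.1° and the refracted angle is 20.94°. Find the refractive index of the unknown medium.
n₂ = n₁·sin θ₁ / sin θ₂ = 2.16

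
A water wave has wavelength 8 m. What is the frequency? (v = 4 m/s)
f = v/λ = 0.5 Hz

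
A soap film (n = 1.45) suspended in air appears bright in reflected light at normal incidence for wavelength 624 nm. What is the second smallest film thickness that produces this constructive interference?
2nt = (m − ½)λ with m = 2 → t = (m − ½)λ/(2n) = 322.8 nm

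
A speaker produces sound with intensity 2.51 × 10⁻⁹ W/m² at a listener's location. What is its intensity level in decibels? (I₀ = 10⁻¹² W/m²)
β = 10·log₁₀(I/I₀) = 34 dB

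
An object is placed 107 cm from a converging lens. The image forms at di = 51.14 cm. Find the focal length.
1/f = 1/do + 1/di → f = 34.6 cm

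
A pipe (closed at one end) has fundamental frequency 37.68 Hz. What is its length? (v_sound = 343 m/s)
L = v/(4f₁) = 2.276 m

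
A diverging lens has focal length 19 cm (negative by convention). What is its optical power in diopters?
P = 1/f = -5.263 D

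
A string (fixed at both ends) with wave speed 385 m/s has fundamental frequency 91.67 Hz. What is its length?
L = v/(2f₁) = 2.1 m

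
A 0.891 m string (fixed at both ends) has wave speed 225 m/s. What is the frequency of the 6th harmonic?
fₙ = nv/(2L) = 757.6 Hz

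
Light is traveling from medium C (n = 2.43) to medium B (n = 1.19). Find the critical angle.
θc = arcsin(n₂/n₁) = 29.32°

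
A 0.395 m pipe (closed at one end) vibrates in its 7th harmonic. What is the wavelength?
λₙ = 4L/n = 0.2257 m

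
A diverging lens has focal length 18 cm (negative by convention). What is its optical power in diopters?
P = 1/f = -5.556 D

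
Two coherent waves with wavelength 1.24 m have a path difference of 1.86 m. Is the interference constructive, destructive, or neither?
destructive — path difference = 1.5λ, an odd multiple of λ/2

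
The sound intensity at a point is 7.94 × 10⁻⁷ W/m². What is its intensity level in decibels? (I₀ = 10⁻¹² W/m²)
β = 10·log₁₀(I/I₀) = 59 dB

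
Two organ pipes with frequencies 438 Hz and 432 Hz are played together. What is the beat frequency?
6 Hz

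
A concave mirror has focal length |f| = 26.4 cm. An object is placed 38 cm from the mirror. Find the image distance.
f = +26.4 cm (concave); 1/di = 1/f − 1/do → di = 86.48 cm (real image, in front of mirror)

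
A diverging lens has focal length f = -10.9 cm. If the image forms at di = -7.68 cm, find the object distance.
1/do = 1/f − 1/di → do = 26 cm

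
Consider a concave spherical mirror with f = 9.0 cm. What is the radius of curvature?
R = 2|f| = 18 cm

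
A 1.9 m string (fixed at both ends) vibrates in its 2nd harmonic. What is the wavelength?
λₙ = 2L/n = 1.9 m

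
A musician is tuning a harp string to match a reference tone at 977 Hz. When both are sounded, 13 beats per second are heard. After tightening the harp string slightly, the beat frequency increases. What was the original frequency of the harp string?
990 Hz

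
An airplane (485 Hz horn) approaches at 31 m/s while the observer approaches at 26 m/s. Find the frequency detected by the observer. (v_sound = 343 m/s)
f_obs = f·(v + v_o)/(v − v_s) = 573.6 Hz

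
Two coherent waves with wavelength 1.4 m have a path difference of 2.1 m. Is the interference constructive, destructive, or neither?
destructive — path difference = 1.5λ, an odd multiple of λ/2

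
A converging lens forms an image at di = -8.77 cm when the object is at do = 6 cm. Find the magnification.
M = −di/do = 1.462 (upright image)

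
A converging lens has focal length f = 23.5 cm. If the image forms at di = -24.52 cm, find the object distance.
1/do = 1/f − 1/di → do = 12 cm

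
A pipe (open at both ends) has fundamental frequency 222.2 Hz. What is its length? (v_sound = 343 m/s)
L = v/(2f₁) = 0.7718 m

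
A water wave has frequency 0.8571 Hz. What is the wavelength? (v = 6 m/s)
λ = v/f = 7 m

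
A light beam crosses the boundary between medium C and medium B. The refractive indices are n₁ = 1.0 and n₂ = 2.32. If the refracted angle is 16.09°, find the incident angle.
sin θ₁ = (n₂/n₁)·sin θ₂ → θ₁ = 40.01°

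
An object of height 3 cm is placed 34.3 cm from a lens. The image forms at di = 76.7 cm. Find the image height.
hi = (-di/do) × ho = -6.708 cm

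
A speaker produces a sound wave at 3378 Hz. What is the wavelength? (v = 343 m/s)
λ = v/f = 0.1015 m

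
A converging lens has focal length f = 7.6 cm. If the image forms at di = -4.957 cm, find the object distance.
1/do = 1/f − 1/di → do = 3 cm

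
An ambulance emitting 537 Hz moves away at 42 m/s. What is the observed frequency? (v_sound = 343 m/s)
f_obs = f·v/(v + v_s) = 478.4 Hz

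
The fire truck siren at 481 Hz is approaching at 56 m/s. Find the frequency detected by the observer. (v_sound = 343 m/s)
f_obs = f·v/(v − v_s) = 574.9 Hz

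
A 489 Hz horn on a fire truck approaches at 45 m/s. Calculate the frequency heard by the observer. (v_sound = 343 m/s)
f_obs = f·v/(v − v_s) = 562.8 Hz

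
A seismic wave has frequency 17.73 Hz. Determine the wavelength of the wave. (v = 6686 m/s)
λ = v/f = 377.1 m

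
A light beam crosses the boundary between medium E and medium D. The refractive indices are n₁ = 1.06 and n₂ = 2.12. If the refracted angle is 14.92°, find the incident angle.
sin θ₁ = (n₂/n₁)·sin θ₂ → θ₁ = 30.99°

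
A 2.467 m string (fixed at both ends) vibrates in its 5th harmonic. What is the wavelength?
λₙ = 2L/n = 0.9868 m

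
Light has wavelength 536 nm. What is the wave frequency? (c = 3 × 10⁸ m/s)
f = c/λ = 5.597 × 10¹⁴ Hz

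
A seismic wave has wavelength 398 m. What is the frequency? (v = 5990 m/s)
f = v/λ = 15.05 Hz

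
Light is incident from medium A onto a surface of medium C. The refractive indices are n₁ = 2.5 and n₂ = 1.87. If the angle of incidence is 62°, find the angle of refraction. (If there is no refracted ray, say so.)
sin θ₂ = (n₁/n₂)·sin θ₁ = 1.18 > 1, so there is no refracted ray — the light undergoes total internal reflection.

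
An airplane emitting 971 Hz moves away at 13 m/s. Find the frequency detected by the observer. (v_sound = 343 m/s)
f_obs = f·v/(v + v_s) = 935.5 Hz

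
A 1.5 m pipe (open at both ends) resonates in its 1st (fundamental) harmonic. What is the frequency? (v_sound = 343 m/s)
fₙ = nv/(2L) = 114.3 Hz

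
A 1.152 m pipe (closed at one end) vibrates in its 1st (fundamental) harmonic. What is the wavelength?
λₙ = 4L/n = 4.608 m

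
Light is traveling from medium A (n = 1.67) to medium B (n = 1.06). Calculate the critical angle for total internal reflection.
θc = arcsin(n₂/n₁) = 39.4°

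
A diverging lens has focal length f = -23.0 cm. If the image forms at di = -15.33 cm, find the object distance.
1/do = 1/f − 1/di → do = 45.97 cm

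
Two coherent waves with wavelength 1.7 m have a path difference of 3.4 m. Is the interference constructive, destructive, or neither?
constructive — path difference = 2λ, a whole number of wavelengths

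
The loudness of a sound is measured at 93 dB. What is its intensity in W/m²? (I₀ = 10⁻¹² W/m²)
I = I₀·10^(β/10) = 2.00 × 10⁻³ W/m²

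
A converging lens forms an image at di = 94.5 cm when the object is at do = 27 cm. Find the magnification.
M = −di/do = -3.5 (inverted image)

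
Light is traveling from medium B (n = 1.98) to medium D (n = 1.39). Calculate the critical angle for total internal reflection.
θc = arcsin(n₂/n₁) = 44.59°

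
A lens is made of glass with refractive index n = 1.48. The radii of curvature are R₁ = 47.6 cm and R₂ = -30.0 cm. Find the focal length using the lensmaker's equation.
1/f = (n − 1)(1/R₁ − 1/R₂) → f = 38.34 cm (converging lens)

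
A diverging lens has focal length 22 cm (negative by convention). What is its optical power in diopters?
P = 1/f = -4.545 D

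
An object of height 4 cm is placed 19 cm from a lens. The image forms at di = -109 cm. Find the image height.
hi = (-di/do) × ho = 22.95 cm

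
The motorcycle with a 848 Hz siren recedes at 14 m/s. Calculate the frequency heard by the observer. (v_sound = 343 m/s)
f_obs = f·v/(v + v_s) = 814.7 Hz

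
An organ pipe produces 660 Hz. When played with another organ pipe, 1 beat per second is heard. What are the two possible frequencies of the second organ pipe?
f₂ = 660 ± 1 Hz → 661 Hz or 659 Hz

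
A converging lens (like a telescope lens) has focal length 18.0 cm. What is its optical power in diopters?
P = 1/f = 5.556 D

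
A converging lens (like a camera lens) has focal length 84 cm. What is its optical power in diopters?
P = 1/f = 1.19 D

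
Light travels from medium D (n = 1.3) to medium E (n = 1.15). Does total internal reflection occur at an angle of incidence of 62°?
θc = arcsin(n₂/n₁) = 62.2°; 62° < θc, so no — the ray refracts.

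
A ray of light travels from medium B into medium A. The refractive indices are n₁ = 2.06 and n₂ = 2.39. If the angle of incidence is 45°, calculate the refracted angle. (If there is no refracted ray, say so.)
sin θ₂ = (n₁/n₂)·sin θ₁ = 0.6095 → θ₂ = 37.55°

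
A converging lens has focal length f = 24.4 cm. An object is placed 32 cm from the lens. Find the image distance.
1/di = 1/f − 1/do → di = 102.7 cm (real image)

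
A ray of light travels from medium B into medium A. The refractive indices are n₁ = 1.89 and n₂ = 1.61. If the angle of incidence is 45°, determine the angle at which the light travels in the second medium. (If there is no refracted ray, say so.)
sin θ₂ = (n₁/n₂)·sin θ₁ = 0.8301 → θ₂ = 56.11°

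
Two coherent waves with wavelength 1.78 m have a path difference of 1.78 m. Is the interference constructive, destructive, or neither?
constructive — path difference = 1λ, a whole number of wavelengths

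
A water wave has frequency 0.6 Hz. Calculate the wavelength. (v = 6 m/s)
λ = v/f = 10 m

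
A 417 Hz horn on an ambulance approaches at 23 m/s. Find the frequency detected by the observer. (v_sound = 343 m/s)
f_obs = f·v/(v − v_s) = 447 Hz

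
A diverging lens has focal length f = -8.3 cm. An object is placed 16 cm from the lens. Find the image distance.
1/di = 1/f − 1/do → di = -5.465 cm (virtual image)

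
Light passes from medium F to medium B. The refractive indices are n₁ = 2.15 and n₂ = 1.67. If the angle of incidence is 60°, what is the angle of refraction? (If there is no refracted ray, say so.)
sin θ₂ = (n₁/n₂)·sin θ₁ = 1.115 > 1, so there is no refracted ray — the light undergoes total internal reflection.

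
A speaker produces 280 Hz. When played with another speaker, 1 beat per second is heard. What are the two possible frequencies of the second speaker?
f₂ = 280 ± 1 Hz → 281 Hz or 279 Hz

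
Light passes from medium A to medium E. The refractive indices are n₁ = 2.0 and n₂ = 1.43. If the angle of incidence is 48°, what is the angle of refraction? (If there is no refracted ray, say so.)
sin θ₂ = (n₁/n₂)·sin θ₁ = 1.039 > 1, so there is no refracted ray — the light undergoes total internal reflection.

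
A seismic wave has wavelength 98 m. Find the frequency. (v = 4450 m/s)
f = v/λ = 45.41 Hz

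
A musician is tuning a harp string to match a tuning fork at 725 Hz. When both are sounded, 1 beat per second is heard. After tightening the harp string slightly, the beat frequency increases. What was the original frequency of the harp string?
726 Hz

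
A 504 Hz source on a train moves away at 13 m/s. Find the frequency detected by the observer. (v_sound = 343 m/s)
f_obs = f·v/(v + v_s) = 485.6 Hz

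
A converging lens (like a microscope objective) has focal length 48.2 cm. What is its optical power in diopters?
P = 1/f = 2.075 D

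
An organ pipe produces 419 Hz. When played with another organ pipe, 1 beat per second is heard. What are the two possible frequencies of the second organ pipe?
f₂ = 419 ± 1 Hz → 420 Hz or 418 Hz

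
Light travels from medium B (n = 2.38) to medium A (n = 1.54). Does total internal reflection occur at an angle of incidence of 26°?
θc = arcsin(n₂/n₁) = 40.32°; 26° < θc, so no — the ray refracts.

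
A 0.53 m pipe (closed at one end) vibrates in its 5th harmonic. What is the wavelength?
λₙ = 4L/n = 0.424 m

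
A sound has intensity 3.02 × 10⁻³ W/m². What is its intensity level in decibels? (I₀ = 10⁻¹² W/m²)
β = 10·log₁₀(I/I₀) = 94.8 dB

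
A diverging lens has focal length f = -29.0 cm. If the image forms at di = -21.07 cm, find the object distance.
1/do = 1/f − 1/di → do = 77.05 cm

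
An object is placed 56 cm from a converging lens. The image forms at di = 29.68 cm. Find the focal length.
1/f = 1/do + 1/di → f = 19.4 cm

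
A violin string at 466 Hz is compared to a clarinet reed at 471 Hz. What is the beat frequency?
5 Hz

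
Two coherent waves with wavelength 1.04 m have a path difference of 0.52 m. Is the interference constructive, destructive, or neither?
destructive — path difference = 0.5λ, an odd multiple of λ/2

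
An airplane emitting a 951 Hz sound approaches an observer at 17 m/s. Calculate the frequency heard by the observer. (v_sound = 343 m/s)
f_obs = f·v/(v − v_s) = 1001 Hz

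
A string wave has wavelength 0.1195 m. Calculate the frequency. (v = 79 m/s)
f = v/λ = 661.1 Hz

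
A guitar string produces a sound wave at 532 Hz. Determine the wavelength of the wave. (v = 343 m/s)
λ = v/f = 0.6447 m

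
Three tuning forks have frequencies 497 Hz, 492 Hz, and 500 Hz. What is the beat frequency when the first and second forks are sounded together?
5 Hz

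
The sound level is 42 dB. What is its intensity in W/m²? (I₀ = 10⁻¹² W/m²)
I = I₀·10^(β/10) = 1.58 × 10⁻⁸ W/m²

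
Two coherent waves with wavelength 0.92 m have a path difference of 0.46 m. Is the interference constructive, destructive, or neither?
destructive — path difference = 0.5λ, an odd multiple of λ/2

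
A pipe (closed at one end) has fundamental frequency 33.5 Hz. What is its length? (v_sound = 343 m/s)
L = v/(4f₁) = 2.56 m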